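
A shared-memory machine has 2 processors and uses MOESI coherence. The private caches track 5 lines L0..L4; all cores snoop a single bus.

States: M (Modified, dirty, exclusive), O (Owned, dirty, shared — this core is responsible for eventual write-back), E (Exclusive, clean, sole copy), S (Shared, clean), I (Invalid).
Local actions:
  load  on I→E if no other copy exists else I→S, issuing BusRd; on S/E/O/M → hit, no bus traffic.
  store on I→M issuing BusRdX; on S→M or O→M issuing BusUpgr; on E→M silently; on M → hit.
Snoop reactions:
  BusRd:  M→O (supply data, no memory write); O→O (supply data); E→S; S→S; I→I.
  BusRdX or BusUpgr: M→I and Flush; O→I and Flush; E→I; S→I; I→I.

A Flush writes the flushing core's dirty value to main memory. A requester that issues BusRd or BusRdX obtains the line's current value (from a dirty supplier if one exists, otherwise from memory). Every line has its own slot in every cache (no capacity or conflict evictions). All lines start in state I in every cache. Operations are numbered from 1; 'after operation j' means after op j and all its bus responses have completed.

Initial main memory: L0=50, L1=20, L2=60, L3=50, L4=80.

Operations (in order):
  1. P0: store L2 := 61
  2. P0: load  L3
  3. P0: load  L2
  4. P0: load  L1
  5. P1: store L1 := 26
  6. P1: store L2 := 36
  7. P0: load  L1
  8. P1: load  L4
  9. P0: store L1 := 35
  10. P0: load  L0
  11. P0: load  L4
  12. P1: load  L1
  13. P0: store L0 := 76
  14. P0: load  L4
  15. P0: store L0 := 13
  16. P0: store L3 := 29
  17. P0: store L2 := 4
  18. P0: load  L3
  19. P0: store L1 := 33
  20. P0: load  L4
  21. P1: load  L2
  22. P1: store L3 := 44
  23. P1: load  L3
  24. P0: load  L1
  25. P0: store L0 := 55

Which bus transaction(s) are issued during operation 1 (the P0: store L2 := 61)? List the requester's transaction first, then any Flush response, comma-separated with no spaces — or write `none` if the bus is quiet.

  op1 P0: store L2 := 61 → M/I on L2; bus BusRdX; mem=60
  op2 P0: load  L3 → E/I on L3; bus BusRd; mem=50
  op3 P0: load  L2 → M/I on L2; bus (none); mem=60
  op4 P0: load  L1 → E/I on L1; bus BusRd; mem=20
  op5 P1: store L1 := 26 → I/M on L1; bus BusRdX; mem=20
  op6 P1: store L2 := 36 → I/M on L2; bus BusRdX Flush; mem=61
  op7 P0: load  L1 → S/O on L1; bus BusRd; mem=20
  op8 P1: load  L4 → I/E on L4; bus BusRd; mem=80
  op9 P0: store L1 := 35 → M/I on L1; bus BusUpgr Flush; mem=26
  op10 P0: load  L0 → E/I on L0; bus BusRd; mem=50
  op11 P0: load  L4 → S/S on L4; bus BusRd; mem=80
  op12 P1: load  L1 → O/S on L1; bus BusRd; mem=26
  op13 P0: store L0 := 76 → M/I on L0; bus (none); mem=50
  op14 P0: load  L4 → S/S on L4; bus (none); mem=80
  op15 P0: store L0 := 13 → M/I on L0; bus (none); mem=50
  op16 P0: store L3 := 29 → M/I on L3; bus (none); mem=50
  op17 P0: store L2 := 4 → M/I on L2; bus BusRdX Flush; mem=36
  op18 P0: load  L3 → M/I on L3; bus (none); mem=50
  op19 P0: store L1 := 33 → M/I on L1; bus BusUpgr; mem=26
  op20 P0: load  L4 → S/S on L4; bus (none); mem=80
  op21 P1: load  L2 → O/S on L2; bus BusRd; mem=36
  op22 P1: store L3 := 44 → I/M on L3; bus BusRdX Flush; mem=29
  op23 P1: load  L3 → I/M on L3; bus (none); mem=29
  op24 P0: load  L1 → M/I on L1; bus (none); mem=26
  op25 P0: store L0 := 55 → M/I on L0; bus (none); mem=50

bus = BusRdX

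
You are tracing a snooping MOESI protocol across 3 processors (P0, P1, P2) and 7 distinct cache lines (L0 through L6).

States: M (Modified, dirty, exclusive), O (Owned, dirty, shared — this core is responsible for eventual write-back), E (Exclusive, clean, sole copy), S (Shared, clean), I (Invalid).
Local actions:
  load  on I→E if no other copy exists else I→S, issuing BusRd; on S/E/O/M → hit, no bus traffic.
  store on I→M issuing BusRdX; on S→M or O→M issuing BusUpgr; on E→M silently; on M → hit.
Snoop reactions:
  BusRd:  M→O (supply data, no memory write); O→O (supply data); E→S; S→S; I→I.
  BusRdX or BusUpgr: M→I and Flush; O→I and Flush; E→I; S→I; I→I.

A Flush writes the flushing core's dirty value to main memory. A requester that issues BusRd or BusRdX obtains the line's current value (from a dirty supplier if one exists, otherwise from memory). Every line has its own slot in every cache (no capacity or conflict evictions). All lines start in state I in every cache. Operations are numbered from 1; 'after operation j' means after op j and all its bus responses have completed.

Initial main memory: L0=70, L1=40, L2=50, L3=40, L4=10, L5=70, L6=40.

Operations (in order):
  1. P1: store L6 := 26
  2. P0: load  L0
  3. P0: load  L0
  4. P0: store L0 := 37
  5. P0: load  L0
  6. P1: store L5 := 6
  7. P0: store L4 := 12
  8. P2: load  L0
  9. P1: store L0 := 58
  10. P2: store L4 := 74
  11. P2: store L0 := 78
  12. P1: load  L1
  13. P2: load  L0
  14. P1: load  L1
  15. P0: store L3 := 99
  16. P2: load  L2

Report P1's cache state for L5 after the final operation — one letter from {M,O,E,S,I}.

state = M

step 1: P1: store L6 := 26  ⟶  IMI  (L6)  txn=BusRdX  M[L6]=40
step 2: P0: load  L0  ⟶  EII  (L0)  txn=BusRd  M[L0]=70
step 3: P0: load  L0  ⟶  EII  (L0)  txn=∅  M[L0]=70
step 4: P0: store L0 := 37  ⟶  MII  (L0)  txn=∅  M[L0]=70
step 5: P0: load  L0  ⟶  MII  (L0)  txn=∅  M[L0]=70
step 6: P1: store L5 := 6  ⟶  IMI  (L5)  txn=BusRdX  M[L5]=70
step 7: P0: store L4 := 12  ⟶  MII  (L4)  txn=BusRdX  M[L4]=10
step 8: P2: load  L0  ⟶  OIS  (L0)  txn=BusRd  M[L0]=70
step 9: P1: store L0 := 58  ⟶  IMI  (L0)  txn=BusRdX+Flush  M[L0]=37
step 10: P2: store L4 := 74  ⟶  IIM  (L4)  txn=BusRdX+Flush  M[L4]=12
step 11: P2: store L0 := 78  ⟶  IIM  (L0)  txn=BusRdX+Flush  M[L0]=58
step 12: P1: load  L1  ⟶  IEI  (L1)  txn=BusRd  M[L1]=40
step 13: P2: load  L0  ⟶  IIM  (L0)  txn=∅  M[L0]=58
step 14: P1: load  L1  ⟶  IEI  (L1)  txn=∅  M[L1]=40
step 15: P0: store L3 := 99  ⟶  MII  (L3)  txn=BusRdX  M[L3]=40
step 16: P2: load  L2  ⟶  IIE  (L2)  txn=BusRd  M[L2]=50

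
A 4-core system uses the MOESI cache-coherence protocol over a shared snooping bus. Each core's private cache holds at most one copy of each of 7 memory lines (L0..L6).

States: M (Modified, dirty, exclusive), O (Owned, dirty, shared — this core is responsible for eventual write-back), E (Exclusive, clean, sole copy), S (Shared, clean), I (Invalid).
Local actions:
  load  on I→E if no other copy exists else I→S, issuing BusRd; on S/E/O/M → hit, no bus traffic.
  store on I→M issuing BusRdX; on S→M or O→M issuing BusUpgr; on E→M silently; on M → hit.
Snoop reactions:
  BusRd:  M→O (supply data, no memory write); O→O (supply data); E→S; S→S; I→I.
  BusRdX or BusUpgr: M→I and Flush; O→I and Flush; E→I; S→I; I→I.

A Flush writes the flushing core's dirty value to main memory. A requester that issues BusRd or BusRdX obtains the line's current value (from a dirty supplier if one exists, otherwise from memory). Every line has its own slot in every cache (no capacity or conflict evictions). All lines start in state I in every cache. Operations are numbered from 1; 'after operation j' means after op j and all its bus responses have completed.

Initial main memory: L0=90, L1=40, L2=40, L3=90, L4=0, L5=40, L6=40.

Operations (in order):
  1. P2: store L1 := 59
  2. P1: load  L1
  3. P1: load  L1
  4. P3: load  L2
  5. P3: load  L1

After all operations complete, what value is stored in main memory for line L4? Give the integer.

1. P2: store L1 := 59  bus=[BusRdX]  L1: P0=I P1=I P2=M P3=I  mem[L1]=40
2. P1: load  L1  bus=[BusRd]  L1: P0=I P1=S P2=O P3=I  mem[L1]=40
3. P1: load  L1  bus=[-]  L1: P0=I P1=S P2=O P3=I  mem[L1]=40
4. P3: load  L2  bus=[BusRd]  L2: P0=I P1=I P2=I P3=E  mem[L2]=40
5. P3: load  L1  bus=[BusRd]  L1: P0=I P1=S P2=O P3=S  mem[L1]=40

memory[L4] = 0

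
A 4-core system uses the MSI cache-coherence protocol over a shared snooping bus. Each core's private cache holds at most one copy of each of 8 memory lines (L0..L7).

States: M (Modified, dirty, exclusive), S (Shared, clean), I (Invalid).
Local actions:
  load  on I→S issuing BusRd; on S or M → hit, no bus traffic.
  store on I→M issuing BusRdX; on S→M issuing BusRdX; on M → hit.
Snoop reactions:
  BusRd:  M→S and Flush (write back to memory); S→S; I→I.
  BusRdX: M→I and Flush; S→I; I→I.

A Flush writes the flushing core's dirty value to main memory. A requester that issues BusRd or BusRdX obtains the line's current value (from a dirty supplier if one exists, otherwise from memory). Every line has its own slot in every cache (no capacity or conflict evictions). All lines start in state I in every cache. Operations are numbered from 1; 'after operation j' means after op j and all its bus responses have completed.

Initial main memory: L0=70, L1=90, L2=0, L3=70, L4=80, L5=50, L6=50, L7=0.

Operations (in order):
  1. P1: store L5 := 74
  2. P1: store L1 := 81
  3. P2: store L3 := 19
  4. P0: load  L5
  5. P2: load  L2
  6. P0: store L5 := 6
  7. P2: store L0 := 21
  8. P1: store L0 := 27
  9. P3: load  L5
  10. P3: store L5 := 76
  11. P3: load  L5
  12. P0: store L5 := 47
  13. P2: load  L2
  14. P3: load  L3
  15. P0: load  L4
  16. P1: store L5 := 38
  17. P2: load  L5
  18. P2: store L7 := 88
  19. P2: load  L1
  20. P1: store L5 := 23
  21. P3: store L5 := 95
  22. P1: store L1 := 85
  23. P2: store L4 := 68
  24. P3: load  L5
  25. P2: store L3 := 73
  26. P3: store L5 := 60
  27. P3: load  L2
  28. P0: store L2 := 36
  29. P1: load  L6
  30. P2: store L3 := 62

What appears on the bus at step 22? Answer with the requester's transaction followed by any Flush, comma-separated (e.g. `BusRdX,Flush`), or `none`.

bus = BusRdX

  op1 P1: store L5 := 74 → I/M/I/I on L5; bus BusRdX; mem=50
  op2 P1: store L1 := 81 → I/M/I/I on L1; bus BusRdX; mem=90
  op3 P2: store L3 := 19 → I/I/M/I on L3; bus BusRdX; mem=70
  op4 P0: load  L5 → S/S/I/I on L5; bus BusRd Flush; mem=74
  op5 P2: load  L2 → I/I/S/I on L2; bus BusRd; mem=0
  op6 P0: store L5 := 6 → M/I/I/I on L5; bus BusRdX; mem=74
  op7 P2: store L0 := 21 → I/I/M/I on L0; bus BusRdX; mem=70
  op8 P1: store L0 := 27 → I/M/I/I on L0; bus BusRdX Flush; mem=21
  op9 P3: load  L5 → S/I/I/S on L5; bus BusRd Flush; mem=6
  op10 P3: store L5 := 76 → I/I/I/M on L5; bus BusRdX; mem=6
  op11 P3: load  L5 → I/I/I/M on L5; bus (none); mem=6
  op12 P0: store L5 := 47 → M/I/I/I on L5; bus BusRdX Flush; mem=76
  op13 P2: load  L2 → I/I/S/I on L2; bus (none); mem=0
  op14 P3: load  L3 → I/I/S/S on L3; bus BusRd Flush; mem=19
  op15 P0: load  L4 → S/I/I/I on L4; bus BusRd; mem=80
  op16 P1: store L5 := 38 → I/M/I/I on L5; bus BusRdX Flush; mem=47
  op17 P2: load  L5 → I/S/S/I on L5; bus BusRd Flush; mem=38
  op18 P2: store L7 := 88 → I/I/M/I on L7; bus BusRdX; mem=0
  op19 P2: load  L1 → I/S/S/I on L1; bus BusRd Flush; mem=81
  op20 P1: store L5 := 23 → I/M/I/I on L5; bus BusRdX; mem=38
  op21 P3: store L5 := 95 → I/I/I/M on L5; bus BusRdX Flush; mem=23
  op22 P1: store L1 := 85 → I/M/I/I on L1; bus BusRdX; mem=81
  op23 P2: store L4 := 68 → I/I/M/I on L4; bus BusRdX; mem=80
  op24 P3: load  L5 → I/I/I/M on L5; bus (none); mem=23
  op25 P2: store L3 := 73 → I/I/M/I on L3; bus BusRdX; mem=19
  op26 P3: store L5 := 60 → I/I/I/M on L5; bus (none); mem=23
  op27 P3: load  L2 → I/I/S/S on L2; bus BusRd; mem=0
  op28 P0: store L2 := 36 → M/I/I/I on L2; bus BusRdX; mem=0
  op29 P1: load  L6 → I/S/I/I on L6; bus BusRd; mem=50
  op30 P2: store L3 := 62 → I/I/M/I on L3; bus (none); mem=19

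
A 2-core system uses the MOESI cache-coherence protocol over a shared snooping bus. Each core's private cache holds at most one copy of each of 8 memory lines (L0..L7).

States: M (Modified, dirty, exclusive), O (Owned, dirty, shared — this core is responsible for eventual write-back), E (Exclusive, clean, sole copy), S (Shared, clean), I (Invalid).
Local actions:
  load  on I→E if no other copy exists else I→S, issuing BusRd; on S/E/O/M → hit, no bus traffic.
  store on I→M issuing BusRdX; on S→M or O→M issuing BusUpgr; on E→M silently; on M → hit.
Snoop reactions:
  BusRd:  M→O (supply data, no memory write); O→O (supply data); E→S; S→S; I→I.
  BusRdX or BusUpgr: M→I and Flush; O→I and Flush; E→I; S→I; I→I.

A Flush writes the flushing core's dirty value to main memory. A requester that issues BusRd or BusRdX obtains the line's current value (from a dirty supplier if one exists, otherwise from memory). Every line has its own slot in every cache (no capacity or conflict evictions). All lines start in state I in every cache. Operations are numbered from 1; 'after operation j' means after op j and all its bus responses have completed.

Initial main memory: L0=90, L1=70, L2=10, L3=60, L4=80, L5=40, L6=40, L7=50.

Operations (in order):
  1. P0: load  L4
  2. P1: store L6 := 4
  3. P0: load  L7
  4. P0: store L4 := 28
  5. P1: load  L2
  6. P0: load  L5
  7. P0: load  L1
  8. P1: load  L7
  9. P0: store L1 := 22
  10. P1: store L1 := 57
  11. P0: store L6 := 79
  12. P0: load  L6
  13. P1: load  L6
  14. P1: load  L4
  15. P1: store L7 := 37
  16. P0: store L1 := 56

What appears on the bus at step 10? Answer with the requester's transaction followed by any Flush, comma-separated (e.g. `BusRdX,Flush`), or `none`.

bus = BusRdX,Flush

[1] P0: load  L4 | P0:E(80), P1:I | bus: BusRd
[2] P1: store L6 := 4 | P0:I, P1:M(4) | bus: BusRdX
[3] P0: load  L7 | P0:E(50), P1:I | bus: BusRd
[4] P0: store L4 := 28 | P0:M(28), P1:I | bus: none
[5] P1: load  L2 | P0:I, P1:E(10) | bus: BusRd
[6] P0: load  L5 | P0:E(40), P1:I | bus: BusRd
[7] P0: load  L1 | P0:E(70), P1:I | bus: BusRd
[8] P1: load  L7 | P0:S(50), P1:S(50) | bus: BusRd
[9] P0: store L1 := 22 | P0:M(22), P1:I | bus: none
[10] P1: store L1 := 57 | P0:I, P1:M(57) | bus: BusRdX,Flush
[11] P0: store L6 := 79 | P0:M(79), P1:I | bus: BusRdX,Flush
[12] P0: load  L6 | P0:M(79), P1:I | bus: none
[13] P1: load  L6 | P0:O(79), P1:S(79) | bus: BusRd
[14] P1: load  L4 | P0:O(28), P1:S(28) | bus: BusRd
[15] P1: store L7 := 37 | P0:I, P1:M(37) | bus: BusUpgr
[16] P0: store L1 := 56 | P0:M(56), P1:I | bus: BusRdX,Flush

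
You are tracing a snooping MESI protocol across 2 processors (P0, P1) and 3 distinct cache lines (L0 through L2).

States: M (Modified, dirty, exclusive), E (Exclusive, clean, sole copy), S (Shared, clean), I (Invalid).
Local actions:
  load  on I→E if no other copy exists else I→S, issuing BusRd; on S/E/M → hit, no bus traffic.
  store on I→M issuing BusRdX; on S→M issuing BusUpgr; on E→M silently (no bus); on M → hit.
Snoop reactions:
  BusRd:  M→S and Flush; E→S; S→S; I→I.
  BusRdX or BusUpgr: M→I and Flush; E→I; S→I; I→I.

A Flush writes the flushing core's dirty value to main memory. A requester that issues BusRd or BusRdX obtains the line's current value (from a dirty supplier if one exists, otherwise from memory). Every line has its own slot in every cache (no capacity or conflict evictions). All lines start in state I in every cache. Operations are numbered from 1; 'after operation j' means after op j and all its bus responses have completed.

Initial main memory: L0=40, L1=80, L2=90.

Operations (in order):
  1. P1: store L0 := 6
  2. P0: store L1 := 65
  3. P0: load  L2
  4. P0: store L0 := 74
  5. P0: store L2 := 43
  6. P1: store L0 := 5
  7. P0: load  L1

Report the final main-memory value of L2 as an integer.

memory[L2] = 90

  op1 P1: store L0 := 6 → I/M on L0; bus BusRdX; mem=40
  op2 P0: store L1 := 65 → M/I on L1; bus BusRdX; mem=80
  op3 P0: load  L2 → E/I on L2; bus BusRd; mem=90
  op4 P0: store L0 := 74 → M/I on L0; bus BusRdX Flush; mem=6
  op5 P0: store L2 := 43 → M/I on L2; bus (none); mem=90
  op6 P1: store L0 := 5 → I/M on L0; bus BusRdX Flush; mem=74
  op7 P0: load  L1 → M/I on L1; bus (none); mem=80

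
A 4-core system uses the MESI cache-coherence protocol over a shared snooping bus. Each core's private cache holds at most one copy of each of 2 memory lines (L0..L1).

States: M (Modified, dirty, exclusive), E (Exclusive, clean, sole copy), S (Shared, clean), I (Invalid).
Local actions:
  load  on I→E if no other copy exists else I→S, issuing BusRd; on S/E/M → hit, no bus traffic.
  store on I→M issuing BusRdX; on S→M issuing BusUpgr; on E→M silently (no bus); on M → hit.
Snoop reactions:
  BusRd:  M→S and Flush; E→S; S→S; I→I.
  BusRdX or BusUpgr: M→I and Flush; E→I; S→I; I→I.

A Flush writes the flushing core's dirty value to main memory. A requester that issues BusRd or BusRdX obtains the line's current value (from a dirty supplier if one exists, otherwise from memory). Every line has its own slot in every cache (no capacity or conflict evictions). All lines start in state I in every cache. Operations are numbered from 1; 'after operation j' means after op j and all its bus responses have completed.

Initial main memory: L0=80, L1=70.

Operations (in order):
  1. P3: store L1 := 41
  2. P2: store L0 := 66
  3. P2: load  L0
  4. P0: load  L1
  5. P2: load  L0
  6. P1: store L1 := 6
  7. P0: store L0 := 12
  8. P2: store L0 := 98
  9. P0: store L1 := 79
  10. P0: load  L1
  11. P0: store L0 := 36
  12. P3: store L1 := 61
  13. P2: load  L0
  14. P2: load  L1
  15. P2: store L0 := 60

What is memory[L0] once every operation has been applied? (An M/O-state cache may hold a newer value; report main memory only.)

[1] P3: store L1 := 41 | P0:I, P1:I, P2:I, P3:M(41) | bus: BusRdX
[2] P2: store L0 := 66 | P0:I, P1:I, P2:M(66), P3:I | bus: BusRdX
[3] P2: load  L0 | P0:I, P1:I, P2:M(66), P3:I | bus: none
[4] P0: load  L1 | P0:S(41), P1:I, P2:I, P3:S(41) | bus: BusRd,Flush
[5] P2: load  L0 | P0:I, P1:I, P2:M(66), P3:I | bus: none
[6] P1: store L1 := 6 | P0:I, P1:M(6), P2:I, P3:I | bus: BusRdX
[7] P0: store L0 := 12 | P0:M(12), P1:I, P2:I, P3:I | bus: BusRdX,Flush
[8] P2: store L0 := 98 | P0:I, P1:I, P2:M(98), P3:I | bus: BusRdX,Flush
[9] P0: store L1 := 79 | P0:M(79), P1:I, P2:I, P3:I | bus: BusRdX,Flush
[10] P0: load  L1 | P0:M(79), P1:I, P2:I, P3:I | bus: none
[11] P0: store L0 := 36 | P0:M(36), P1:I, P2:I, P3:I | bus: BusRdX,Flush
[12] P3: store L1 := 61 | P0:I, P1:I, P2:I, P3:M(61) | bus: BusRdX,Flush
[13] P2: load  L0 | P0:S(36), P1:I, P2:S(36), P3:I | bus: BusRd,Flush
[14] P2: load  L1 | P0:I, P1:I, P2:S(61), P3:S(61) | bus: BusRd,Flush
[15] P2: store L0 := 60 | P0:I, P1:I, P2:M(60), P3:I | bus: BusUpgr

memory[L0] = 36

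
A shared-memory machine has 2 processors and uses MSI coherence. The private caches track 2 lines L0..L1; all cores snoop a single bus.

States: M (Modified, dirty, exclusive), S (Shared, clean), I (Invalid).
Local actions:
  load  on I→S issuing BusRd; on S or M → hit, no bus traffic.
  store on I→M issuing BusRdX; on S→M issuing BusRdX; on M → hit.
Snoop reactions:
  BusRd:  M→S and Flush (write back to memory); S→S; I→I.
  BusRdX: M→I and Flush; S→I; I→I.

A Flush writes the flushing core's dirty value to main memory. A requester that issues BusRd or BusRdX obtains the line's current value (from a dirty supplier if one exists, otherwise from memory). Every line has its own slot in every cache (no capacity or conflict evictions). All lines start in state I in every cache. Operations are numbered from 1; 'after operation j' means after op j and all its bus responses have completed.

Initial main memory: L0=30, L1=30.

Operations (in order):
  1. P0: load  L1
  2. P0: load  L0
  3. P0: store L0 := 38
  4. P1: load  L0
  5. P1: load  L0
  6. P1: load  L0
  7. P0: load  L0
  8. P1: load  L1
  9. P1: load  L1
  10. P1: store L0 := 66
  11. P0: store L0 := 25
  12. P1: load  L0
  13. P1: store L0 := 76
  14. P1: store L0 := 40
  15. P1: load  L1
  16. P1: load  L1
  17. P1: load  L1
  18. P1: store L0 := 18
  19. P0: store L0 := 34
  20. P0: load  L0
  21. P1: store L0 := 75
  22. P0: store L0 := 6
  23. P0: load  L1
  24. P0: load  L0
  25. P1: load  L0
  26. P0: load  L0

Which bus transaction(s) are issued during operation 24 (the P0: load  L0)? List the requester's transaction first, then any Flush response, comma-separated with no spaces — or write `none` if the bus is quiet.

bus = none

[1] P0: load  L1 | P0:S(30), P1:I | bus: BusRd
[2] P0: load  L0 | P0:S(30), P1:I | bus: BusRd
[3] P0: store L0 := 38 | P0:M(38), P1:I | bus: BusRdX
[4] P1: load  L0 | P0:S(38), P1:S(38) | bus: BusRd,Flush
[5] P1: load  L0 | P0:S(38), P1:S(38) | bus: none
[6] P1: load  L0 | P0:S(38), P1:S(38) | bus: none
[7] P0: load  L0 | P0:S(38), P1:S(38) | bus: none
[8] P1: load  L1 | P0:S(30), P1:S(30) | bus: BusRd
[9] P1: load  L1 | P0:S(30), P1:S(30) | bus: none
[10] P1: store L0 := 66 | P0:I, P1:M(66) | bus: BusRdX
[11] P0: store L0 := 25 | P0:M(25), P1:I | bus: BusRdX,Flush
[12] P1: load  L0 | P0:S(25), P1:S(25) | bus: BusRd,Flush
[13] P1: store L0 := 76 | P0:I, P1:M(76) | bus: BusRdX
[14] P1: store L0 := 40 | P0:I, P1:M(40) | bus: none
[15] P1: load  L1 | P0:S(30), P1:S(30) | bus: none
[16] P1: load  L1 | P0:S(30), P1:S(30) | bus: none
[17] P1: load  L1 | P0:S(30), P1:S(30) | bus: none
[18] P1: store L0 := 18 | P0:I, P1:M(18) | bus: none
[19] P0: store L0 := 34 | P0:M(34), P1:I | bus: BusRdX,Flush
[20] P0: load  L0 | P0:M(34), P1:I | bus: none
[21] P1: store L0 := 75 | P0:I, P1:M(75) | bus: BusRdX,Flush
[22] P0: store L0 := 6 | P0:M(6), P1:I | bus: BusRdX,Flush
[23] P0: load  L1 | P0:S(30), P1:S(30) | bus: none
[24] P0: load  L0 | P0:M(6), P1:I | bus: none
[25] P1: load  L0 | P0:S(6), P1:S(6) | bus: BusRd,Flush
[26] P0: load  L0 | P0:S(6), P1:S(6) | bus: none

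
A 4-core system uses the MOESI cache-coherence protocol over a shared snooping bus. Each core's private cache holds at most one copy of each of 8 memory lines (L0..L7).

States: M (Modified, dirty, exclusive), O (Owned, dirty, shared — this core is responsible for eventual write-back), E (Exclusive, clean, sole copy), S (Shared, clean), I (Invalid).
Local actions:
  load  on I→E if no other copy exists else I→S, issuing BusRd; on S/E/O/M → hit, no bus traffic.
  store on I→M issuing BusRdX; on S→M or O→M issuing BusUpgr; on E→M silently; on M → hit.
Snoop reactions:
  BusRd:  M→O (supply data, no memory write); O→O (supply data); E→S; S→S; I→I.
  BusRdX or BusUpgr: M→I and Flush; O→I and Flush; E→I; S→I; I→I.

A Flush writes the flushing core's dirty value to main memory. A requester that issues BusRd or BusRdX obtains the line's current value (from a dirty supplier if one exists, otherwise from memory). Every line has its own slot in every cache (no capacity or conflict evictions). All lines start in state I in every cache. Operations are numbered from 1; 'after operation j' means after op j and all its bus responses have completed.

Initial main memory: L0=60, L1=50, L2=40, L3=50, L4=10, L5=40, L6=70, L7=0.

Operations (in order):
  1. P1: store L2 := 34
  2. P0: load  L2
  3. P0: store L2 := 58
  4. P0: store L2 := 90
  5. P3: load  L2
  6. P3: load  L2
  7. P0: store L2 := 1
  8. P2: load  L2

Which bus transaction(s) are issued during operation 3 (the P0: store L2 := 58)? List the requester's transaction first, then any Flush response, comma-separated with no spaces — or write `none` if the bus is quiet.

bus = BusUpgr,Flush

  op1 P1: store L2 := 34 → I/M/I/I on L2; bus BusRdX; mem=40
  op2 P0: load  L2 → S/O/I/I on L2; bus BusRd; mem=40
  op3 P0: store L2 := 58 → M/I/I/I on L2; bus BusUpgr Flush; mem=34
  op4 P0: store L2 := 90 → M/I/I/I on L2; bus (none); mem=34
  op5 P3: load  L2 → O/I/I/S on L2; bus BusRd; mem=34
  op6 P3: load  L2 → O/I/I/S on L2; bus (none); mem=34
  op7 P0: store L2 := 1 → M/I/I/I on L2; bus BusUpgr; mem=34
  op8 P2: load  L2 → O/I/S/I on L2; bus BusRd; mem=34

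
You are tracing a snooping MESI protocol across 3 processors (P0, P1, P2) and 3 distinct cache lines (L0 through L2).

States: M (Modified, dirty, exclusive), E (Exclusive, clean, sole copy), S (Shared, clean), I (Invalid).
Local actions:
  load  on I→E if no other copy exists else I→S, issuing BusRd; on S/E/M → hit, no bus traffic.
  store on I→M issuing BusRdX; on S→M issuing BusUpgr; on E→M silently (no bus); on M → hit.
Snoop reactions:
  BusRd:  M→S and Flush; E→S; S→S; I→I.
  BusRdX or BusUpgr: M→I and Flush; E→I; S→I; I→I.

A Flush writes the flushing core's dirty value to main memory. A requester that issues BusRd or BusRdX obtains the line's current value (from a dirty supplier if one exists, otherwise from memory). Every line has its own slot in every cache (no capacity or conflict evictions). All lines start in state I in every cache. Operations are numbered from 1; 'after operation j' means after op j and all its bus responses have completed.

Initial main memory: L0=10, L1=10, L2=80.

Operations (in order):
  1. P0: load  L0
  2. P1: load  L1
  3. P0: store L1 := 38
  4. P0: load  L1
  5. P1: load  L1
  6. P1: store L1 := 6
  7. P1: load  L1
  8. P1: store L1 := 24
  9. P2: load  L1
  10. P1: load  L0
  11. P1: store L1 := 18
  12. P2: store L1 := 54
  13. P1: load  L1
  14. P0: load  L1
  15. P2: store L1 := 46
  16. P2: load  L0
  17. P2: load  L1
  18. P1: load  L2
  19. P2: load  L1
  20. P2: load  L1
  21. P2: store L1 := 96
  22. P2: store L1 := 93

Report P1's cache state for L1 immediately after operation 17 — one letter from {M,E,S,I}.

  op1 P0: load  L0 → E/I/I on L0; bus BusRd; mem=10
  op2 P1: load  L1 → I/E/I on L1; bus BusRd; mem=10
  op3 P0: store L1 := 38 → M/I/I on L1; bus BusRdX; mem=10
  op4 P0: load  L1 → M/I/I on L1; bus (none); mem=10
  op5 P1: load  L1 → S/S/I on L1; bus BusRd Flush; mem=38
  op6 P1: store L1 := 6 → I/M/I on L1; bus BusUpgr; mem=38
  op7 P1: load  L1 → I/M/I on L1; bus (none); mem=38
  op8 P1: store L1 := 24 → I/M/I on L1; bus (none); mem=38
  op9 P2: load  L1 → I/S/S on L1; bus BusRd Flush; mem=24
  op10 P1: load  L0 → S/S/I on L0; bus BusRd; mem=10
  op11 P1: store L1 := 18 → I/M/I on L1; bus BusUpgr; mem=24
  op12 P2: store L1 := 54 → I/I/M on L1; bus BusRdX Flush; mem=18
  op13 P1: load  L1 → I/S/S on L1; bus BusRd Flush; mem=54
  op14 P0: load  L1 → S/S/S on L1; bus BusRd; mem=54
  op15 P2: store L1 := 46 → I/I/M on L1; bus BusUpgr; mem=54
  op16 P2: load  L0 → S/S/S on L0; bus BusRd; mem=10
  op17 P2: load  L1 → I/I/M on L1; bus (none); mem=54
  op18 P1: load  L2 → I/E/I on L2; bus BusRd; mem=80
  op19 P2: load  L1 → I/I/M on L1; bus (none); mem=54
  op20 P2: load  L1 → I/I/M on L1; bus (none); mem=54
  op21 P2: store L1 := 96 → I/I/M on L1; bus (none); mem=54
  op22 P2: store L1 := 93 → I/I/M on L1; bus (none); mem=54

state = I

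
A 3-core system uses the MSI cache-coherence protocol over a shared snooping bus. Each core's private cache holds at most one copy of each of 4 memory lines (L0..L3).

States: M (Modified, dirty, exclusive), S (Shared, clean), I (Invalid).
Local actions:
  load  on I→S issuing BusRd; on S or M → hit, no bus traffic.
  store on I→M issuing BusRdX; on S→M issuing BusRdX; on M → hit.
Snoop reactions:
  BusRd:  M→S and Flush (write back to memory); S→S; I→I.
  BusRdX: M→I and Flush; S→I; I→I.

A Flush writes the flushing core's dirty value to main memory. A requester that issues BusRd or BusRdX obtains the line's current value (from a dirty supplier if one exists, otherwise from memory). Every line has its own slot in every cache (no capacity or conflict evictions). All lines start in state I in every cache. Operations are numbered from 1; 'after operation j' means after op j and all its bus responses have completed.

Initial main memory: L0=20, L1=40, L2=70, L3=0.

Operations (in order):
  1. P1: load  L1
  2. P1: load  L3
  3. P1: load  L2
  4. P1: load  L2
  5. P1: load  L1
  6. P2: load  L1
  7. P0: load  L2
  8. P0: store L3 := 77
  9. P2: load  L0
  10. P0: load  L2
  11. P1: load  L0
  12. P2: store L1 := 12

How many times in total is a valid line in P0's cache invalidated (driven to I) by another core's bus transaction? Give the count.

invalidations = 0

1. P1: load  L1  bus=[BusRd]  L1: P0=I P1=S P2=I  mem[L1]=40
2. P1: load  L3  bus=[BusRd]  L3: P0=I P1=S P2=I  mem[L3]=0
3. P1: load  L2  bus=[BusRd]  L2: P0=I P1=S P2=I  mem[L2]=70
4. P1: load  L2  bus=[-]  L2: P0=I P1=S P2=I  mem[L2]=70
5. P1: load  L1  bus=[-]  L1: P0=I P1=S P2=I  mem[L1]=40
6. P2: load  L1  bus=[BusRd]  L1: P0=I P1=S P2=S  mem[L1]=40
7. P0: load  L2  bus=[BusRd]  L2: P0=S P1=S P2=I  mem[L2]=70
8. P0: store L3 := 77  bus=[BusRdX]  L3: P0=M P1=I P2=I  mem[L3]=0
9. P2: load  L0  bus=[BusRd]  L0: P0=I P1=I P2=S  mem[L0]=20
10. P0: load  L2  bus=[-]  L2: P0=S P1=S P2=I  mem[L2]=70
11. P1: load  L0  bus=[BusRd]  L0: P0=I P1=S P2=S  mem[L0]=20
12. P2: store L1 := 12  bus=[BusRdX]  L1: P0=I P1=I P2=M  mem[L1]=40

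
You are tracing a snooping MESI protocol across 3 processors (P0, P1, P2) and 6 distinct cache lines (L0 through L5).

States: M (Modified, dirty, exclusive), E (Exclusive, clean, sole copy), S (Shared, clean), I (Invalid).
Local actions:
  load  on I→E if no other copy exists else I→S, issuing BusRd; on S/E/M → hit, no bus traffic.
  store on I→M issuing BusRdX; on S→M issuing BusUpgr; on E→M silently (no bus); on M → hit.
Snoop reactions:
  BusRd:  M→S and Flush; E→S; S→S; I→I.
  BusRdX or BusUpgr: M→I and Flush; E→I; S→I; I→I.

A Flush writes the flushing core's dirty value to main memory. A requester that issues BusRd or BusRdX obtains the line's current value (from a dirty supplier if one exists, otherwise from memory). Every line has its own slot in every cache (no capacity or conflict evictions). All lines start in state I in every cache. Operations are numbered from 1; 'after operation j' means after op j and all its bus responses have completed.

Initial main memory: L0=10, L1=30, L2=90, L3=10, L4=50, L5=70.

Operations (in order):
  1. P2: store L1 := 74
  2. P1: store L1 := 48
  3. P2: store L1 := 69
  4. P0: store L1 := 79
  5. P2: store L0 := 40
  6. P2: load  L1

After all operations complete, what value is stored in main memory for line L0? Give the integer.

memory[L0] = 10

  op1 P2: store L1 := 74 → I/I/M on L1; bus BusRdX; mem=30
  op2 P1: store L1 := 48 → I/M/I on L1; bus BusRdX Flush; mem=74
  op3 P2: store L1 := 69 → I/I/M on L1; bus BusRdX Flush; mem=48
  op4 P0: store L1 := 79 → M/I/I on L1; bus BusRdX Flush; mem=69
  op5 P2: store L0 := 40 → I/I/M on L0; bus BusRdX; mem=10
  op6 P2: load  L1 → S/I/S on L1; bus BusRd Flush; mem=79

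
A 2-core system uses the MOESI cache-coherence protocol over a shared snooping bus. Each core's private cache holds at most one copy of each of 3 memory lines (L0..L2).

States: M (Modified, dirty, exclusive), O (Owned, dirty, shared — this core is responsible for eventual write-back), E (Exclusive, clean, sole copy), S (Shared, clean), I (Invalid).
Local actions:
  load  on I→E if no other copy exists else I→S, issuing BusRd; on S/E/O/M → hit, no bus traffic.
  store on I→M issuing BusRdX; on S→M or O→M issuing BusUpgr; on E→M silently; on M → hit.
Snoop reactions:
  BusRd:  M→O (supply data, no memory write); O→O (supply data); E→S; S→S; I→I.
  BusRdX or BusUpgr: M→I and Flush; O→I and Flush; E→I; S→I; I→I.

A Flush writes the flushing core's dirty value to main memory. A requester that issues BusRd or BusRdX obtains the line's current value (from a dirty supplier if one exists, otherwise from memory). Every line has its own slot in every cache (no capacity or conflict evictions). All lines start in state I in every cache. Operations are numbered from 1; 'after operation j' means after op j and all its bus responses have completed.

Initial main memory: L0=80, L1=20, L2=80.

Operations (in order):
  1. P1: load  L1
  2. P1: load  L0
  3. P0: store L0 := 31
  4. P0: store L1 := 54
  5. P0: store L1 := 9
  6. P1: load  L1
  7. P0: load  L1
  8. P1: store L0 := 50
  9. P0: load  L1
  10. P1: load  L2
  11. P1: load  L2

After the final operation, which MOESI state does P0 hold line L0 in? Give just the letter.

[1] P1: load  L1 | P0:I, P1:E(20) | bus: BusRd
[2] P1: load  L0 | P0:I, P1:E(80) | bus: BusRd
[3] P0: store L0 := 31 | P0:M(31), P1:I | bus: BusRdX
[4] P0: store L1 := 54 | P0:M(54), P1:I | bus: BusRdX
[5] P0: store L1 := 9 | P0:M(9), P1:I | bus: none
[6] P1: load  L1 | P0:O(9), P1:S(9) | bus: BusRd
[7] P0: load  L1 | P0:O(9), P1:S(9) | bus: none
[8] P1: store L0 := 50 | P0:I, P1:M(50) | bus: BusRdX,Flush
[9] P0: load  L1 | P0:O(9), P1:S(9) | bus: none
[10] P1: load  L2 | P0:I, P1:E(80) | bus: BusRd
[11] P1: load  L2 | P0:I, P1:E(80) | bus: none

state = I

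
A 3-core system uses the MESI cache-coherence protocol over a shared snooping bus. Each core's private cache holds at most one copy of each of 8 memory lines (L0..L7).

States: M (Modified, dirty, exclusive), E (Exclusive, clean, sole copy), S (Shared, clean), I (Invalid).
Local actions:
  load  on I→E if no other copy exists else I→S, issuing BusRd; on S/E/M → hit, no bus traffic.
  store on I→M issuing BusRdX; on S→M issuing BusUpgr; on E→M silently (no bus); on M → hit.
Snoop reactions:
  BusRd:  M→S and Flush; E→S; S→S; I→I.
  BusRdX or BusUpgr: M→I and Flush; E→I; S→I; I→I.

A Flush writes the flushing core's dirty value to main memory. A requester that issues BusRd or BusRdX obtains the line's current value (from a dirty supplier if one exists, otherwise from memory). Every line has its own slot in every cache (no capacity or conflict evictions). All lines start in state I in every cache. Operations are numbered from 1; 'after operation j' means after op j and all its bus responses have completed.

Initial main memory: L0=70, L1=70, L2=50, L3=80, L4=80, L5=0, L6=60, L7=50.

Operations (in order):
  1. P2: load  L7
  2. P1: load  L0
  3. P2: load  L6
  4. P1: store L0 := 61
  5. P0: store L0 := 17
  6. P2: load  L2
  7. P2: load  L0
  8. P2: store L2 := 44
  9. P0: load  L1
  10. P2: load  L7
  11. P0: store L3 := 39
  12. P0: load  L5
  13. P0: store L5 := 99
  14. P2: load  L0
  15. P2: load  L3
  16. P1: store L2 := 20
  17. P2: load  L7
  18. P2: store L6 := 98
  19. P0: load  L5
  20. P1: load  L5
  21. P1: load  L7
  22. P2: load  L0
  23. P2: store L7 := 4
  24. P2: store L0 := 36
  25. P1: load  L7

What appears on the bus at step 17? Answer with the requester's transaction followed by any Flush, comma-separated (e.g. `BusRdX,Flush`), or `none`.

step 1: P2: load  L7  ⟶  IIE  (L7)  txn=BusRd  M[L7]=50
step 2: P1: load  L0  ⟶  IEI  (L0)  txn=BusRd  M[L0]=70
step 3: P2: load  L6  ⟶  IIE  (L6)  txn=BusRd  M[L6]=60
step 4: P1: store L0 := 61  ⟶  IMI  (L0)  txn=∅  M[L0]=70
step 5: P0: store L0 := 17  ⟶  MII  (L0)  txn=BusRdX+Flush  M[L0]=61
step 6: P2: load  L2  ⟶  IIE  (L2)  txn=BusRd  M[L2]=50
step 7: P2: load  L0  ⟶  SIS  (L0)  txn=BusRd+Flush  M[L0]=17
step 8: P2: store L2 := 44  ⟶  IIM  (L2)  txn=∅  M[L2]=50
step 9: P0: load  L1  ⟶  EII  (L1)  txn=BusRd  M[L1]=70
step 10: P2: load  L7  ⟶  IIE  (L7)  txn=∅  M[L7]=50
step 11: P0: store L3 := 39  ⟶  MII  (L3)  txn=BusRdX  M[L3]=80
step 12: P0: load  L5  ⟶  EII  (L5)  txn=BusRd  M[L5]=0
step 13: P0: store L5 := 99  ⟶  MII  (L5)  txn=∅  M[L5]=0
step 14: P2: load  L0  ⟶  SIS  (L0)  txn=∅  M[L0]=17
step 15: P2: load  L3  ⟶  SIS  (L3)  txn=BusRd+Flush  M[L3]=39
step 16: P1: store L2 := 20  ⟶  IMI  (L2)  txn=BusRdX+Flush  M[L2]=44
step 17: P2: load  L7  ⟶  IIE  (L7)  txn=∅  M[L7]=50
step 18: P2: store L6 := 98  ⟶  IIM  (L6)  txn=∅  M[L6]=60
step 19: P0: load  L5  ⟶  MII  (L5)  txn=∅  M[L5]=0
step 20: P1: load  L5  ⟶  SSI  (L5)  txn=BusRd+Flush  M[L5]=99
step 21: P1: load  L7  ⟶  ISS  (L7)  txn=BusRd  M[L7]=50
step 22: P2: load  L0  ⟶  SIS  (L0)  txn=∅  M[L0]=17
step 23: P2: store L7 := 4  ⟶  IIM  (L7)  txn=BusUpgr  M[L7]=50
step 24: P2: store L0 := 36  ⟶  IIM  (L0)  txn=BusUpgr  M[L0]=17
step 25: P1: load  L7  ⟶  ISS  (L7)  txn=BusRd+Flush  M[L7]=4

bus = none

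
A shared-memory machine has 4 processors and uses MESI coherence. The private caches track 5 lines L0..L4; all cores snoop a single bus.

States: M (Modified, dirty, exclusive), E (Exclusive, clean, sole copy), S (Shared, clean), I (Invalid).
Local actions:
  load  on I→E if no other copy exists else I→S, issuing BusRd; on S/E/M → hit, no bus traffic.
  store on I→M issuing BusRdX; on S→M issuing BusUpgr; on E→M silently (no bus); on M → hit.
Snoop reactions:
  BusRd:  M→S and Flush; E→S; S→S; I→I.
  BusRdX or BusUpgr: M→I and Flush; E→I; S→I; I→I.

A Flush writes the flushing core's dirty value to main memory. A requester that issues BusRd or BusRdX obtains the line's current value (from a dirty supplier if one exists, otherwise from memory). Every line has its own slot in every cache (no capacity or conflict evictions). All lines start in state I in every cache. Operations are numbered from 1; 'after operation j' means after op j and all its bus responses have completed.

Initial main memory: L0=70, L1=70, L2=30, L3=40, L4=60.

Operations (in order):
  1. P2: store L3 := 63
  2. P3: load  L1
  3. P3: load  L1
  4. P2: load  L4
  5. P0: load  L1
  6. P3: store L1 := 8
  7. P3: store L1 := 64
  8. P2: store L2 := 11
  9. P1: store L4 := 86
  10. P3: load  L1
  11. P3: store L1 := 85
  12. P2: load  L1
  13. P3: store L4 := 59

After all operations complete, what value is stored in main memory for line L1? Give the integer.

[1] P2: store L3 := 63 | P0:I, P1:I, P2:M(63), P3:I | bus: BusRdX
[2] P3: load  L1 | P0:I, P1:I, P2:I, P3:E(70) | bus: BusRd
[3] P3: load  L1 | P0:I, P1:I, P2:I, P3:E(70) | bus: none
[4] P2: load  L4 | P0:I, P1:I, P2:E(60), P3:I | bus: BusRd
[5] P0: load  L1 | P0:S(70), P1:I, P2:I, P3:S(70) | bus: BusRd
[6] P3: store L1 := 8 | P0:I, P1:I, P2:I, P3:M(8) | bus: BusUpgr
[7] P3: store L1 := 64 | P0:I, P1:I, P2:I, P3:M(64) | bus: none
[8] P2: store L2 := 11 | P0:I, P1:I, P2:M(11), P3:I | bus: BusRdX
[9] P1: store L4 := 86 | P0:I, P1:M(86), P2:I, P3:I | bus: BusRdX
[10] P3: load  L1 | P0:I, P1:I, P2:I, P3:M(64) | bus: none
[11] P3: store L1 := 85 | P0:I, P1:I, P2:I, P3:M(85) | bus: none
[12] P2: load  L1 | P0:I, P1:I, P2:S(85), P3:S(85) | bus: BusRd,Flush
[13] P3: store L4 := 59 | P0:I, P1:I, P2:I, P3:M(59) | bus: BusRdX,Flush

memory[L1] = 85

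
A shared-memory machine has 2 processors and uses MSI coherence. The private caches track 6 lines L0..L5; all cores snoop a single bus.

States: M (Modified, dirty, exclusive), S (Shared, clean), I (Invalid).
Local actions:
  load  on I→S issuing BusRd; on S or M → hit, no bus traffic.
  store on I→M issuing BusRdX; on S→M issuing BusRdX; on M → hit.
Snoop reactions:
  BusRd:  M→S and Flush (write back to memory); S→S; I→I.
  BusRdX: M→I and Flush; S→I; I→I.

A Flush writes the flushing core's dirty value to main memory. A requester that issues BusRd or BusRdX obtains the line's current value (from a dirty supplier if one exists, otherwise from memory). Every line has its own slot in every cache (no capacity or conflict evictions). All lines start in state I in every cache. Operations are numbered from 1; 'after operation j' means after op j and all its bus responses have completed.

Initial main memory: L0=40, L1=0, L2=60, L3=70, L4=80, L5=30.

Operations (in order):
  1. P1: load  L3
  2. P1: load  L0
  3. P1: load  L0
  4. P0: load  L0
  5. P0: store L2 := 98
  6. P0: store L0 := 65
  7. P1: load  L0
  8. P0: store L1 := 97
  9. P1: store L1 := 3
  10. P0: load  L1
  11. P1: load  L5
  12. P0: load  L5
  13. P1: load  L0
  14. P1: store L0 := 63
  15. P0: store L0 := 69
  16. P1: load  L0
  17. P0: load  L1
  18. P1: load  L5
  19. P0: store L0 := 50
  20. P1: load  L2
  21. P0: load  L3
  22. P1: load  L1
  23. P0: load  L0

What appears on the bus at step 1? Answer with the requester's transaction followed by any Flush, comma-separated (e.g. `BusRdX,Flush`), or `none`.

1. P1: load  L3  bus=[BusRd]  L3: P0=I P1=S  mem[L3]=70
2. P1: load  L0  bus=[BusRd]  L0: P0=I P1=S  mem[L0]=40
3. P1: load  L0  bus=[-]  L0: P0=I P1=S  mem[L0]=40
4. P0: load  L0  bus=[BusRd]  L0: P0=S P1=S  mem[L0]=40
5. P0: store L2 := 98  bus=[BusRdX]  L2: P0=M P1=I  mem[L2]=60
6. P0: store L0 := 65  bus=[BusRdX]  L0: P0=M P1=I  mem[L0]=40
7. P1: load  L0  bus=[BusRd,Flush]  L0: P0=S P1=S  mem[L0]=65
8. P0: store L1 := 97  bus=[BusRdX]  L1: P0=M P1=I  mem[L1]=0
9. P1: store L1 := 3  bus=[BusRdX,Flush]  L1: P0=I P1=M  mem[L1]=97
10. P0: load  L1  bus=[BusRd,Flush]  L1: P0=S P1=S  mem[L1]=3
11. P1: load  L5  bus=[BusRd]  L5: P0=I P1=S  mem[L5]=30
12. P0: load  L5  bus=[BusRd]  L5: P0=S P1=S  mem[L5]=30
13. P1: load  L0  bus=[-]  L0: P0=S P1=S  mem[L0]=65
14. P1: store L0 := 63  bus=[BusRdX]  L0: P0=I P1=M  mem[L0]=65
15. P0: store L0 := 69  bus=[BusRdX,Flush]  L0: P0=M P1=I  mem[L0]=63
16. P1: load  L0  bus=[BusRd,Flush]  L0: P0=S P1=S  mem[L0]=69
17. P0: load  L1  bus=[-]  L1: P0=S P1=S  mem[L1]=3
18. P1: load  L5  bus=[-]  L5: P0=S P1=S  mem[L5]=30
19. P0: store L0 := 50  bus=[BusRdX]  L0: P0=M P1=I  mem[L0]=69
20. P1: load  L2  bus=[BusRd,Flush]  L2: P0=S P1=S  mem[L2]=98
21. P0: load  L3  bus=[BusRd]  L3: P0=S P1=S  mem[L3]=70
22. P1: load  L1  bus=[-]  L1: P0=S P1=S  mem[L1]=3
23. P0: load  L0  bus=[-]  L0: P0=M P1=I  mem[L0]=69

bus = BusRd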